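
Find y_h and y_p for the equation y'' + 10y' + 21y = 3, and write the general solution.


Characteristic roots of r² + 10r + 21 = 0 are -3, -7.
y_h = C₁e^(-3x) + C₂e^(-7x).
Constant forcing; try y_p = A. Then 21A = 3 ⇒ A = 1/7.
General solution: y = C₁e^(-3x) + C₂e^(-7x) + 1/7.


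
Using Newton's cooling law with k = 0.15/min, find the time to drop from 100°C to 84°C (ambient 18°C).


From T(t) = T_a + (T₀ - T_a)e^(-kt), set T(t) = 84:
(84 - 18) / (100 - 18) = e^(-0.15t), so t = -ln(0.805)/0.15 ≈ 1.4 minutes.


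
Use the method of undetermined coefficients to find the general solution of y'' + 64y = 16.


Homogeneous part: r² + 64 = 0 ⇒ r = ±8i, so y_h = C₁cos(8x) + C₂sin(8x).
Try constant y_p = A; plug in: 64A = 16 ⇒ A = 1/4.
General solution: y = C₁cos(8x) + C₂sin(8x) + 1/4.


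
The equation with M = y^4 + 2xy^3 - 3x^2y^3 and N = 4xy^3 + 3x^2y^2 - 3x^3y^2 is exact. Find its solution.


Check exactness: ∂M/∂y = 4y^3 + 6xy^2 - 9x^2y^2 and ∂N/∂x = 4y^3 + 6xy^2 - 9x^2y^2; equal, so the equation is exact.
Integrate M with respect to x (treating y as constant): ∫M dx = xy^4 + x^2y^3 - x^3y^3 + h(y).
Differentiate w.r.t. y and set equal to N: all terms match, so h'(y) = 0 and h is a constant absorbed into C.
General solution: xy^4 + x^2y^3 - x^3y^3 = C.


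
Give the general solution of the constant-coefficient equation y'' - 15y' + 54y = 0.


Characteristic equation: r² - 15r + 54 = 0.
Factor: (r - 6)(r - 9) = 0 ⇒ r = 6, 9 (distinct real).
General solution: y = C₁e^(6x) + C₂e^(9x).


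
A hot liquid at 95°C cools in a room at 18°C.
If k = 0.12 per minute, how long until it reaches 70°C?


From T(t) = T_a + (T₀ - T_a)e^(-kt), set T(t) = 70:
(70 - 18) / (95 - 18) = e^(-0.12t), so t = -ln(0.675)/0.12 ≈ 3.3 minutes.


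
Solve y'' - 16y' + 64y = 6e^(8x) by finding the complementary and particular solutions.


Characteristic polynomial (r - 8)² = 0; repeated root r = 8.
y_h = (C₁ + C₂x)e^(8x). Forcing matches the repeated root (resonance), so try y_p = Ax² e^(8x).
Substitute and solve for A: 2A = 6, so A = 3.
General solution: y = (C₁ + C₂x + 3x²)e^(8x).


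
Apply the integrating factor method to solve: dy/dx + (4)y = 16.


P(x) = 4, Q(x) = 16; integrating factor μ = e^(4x).
(μ y)' = 16e^(4x) ⇒ μ y = 4e^(4x) + C.
Divide by μ: y = 4 + Ce^(-4x).


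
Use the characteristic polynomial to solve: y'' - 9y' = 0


Characteristic equation: r² - 9r = 0.
Factor: (r - 9)(r - 0) = 0 ⇒ r = 9, 0 (distinct real).
General solution: y = C₁e^(9x) + C₂.


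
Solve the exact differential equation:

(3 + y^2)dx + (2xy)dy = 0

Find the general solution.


Check exactness: ∂M/∂y = 2y and ∂N/∂x = 2y; equal, so the equation is exact.
Integrate M with respect to x (treating y as constant): ∫M dx = 3x + xy^2 + h(y).
Differentiate w.r.t. y and set equal to N: all terms match, so h'(y) = 0 and h is a constant absorbed into C.
General solution: 3x + xy^2 = C.


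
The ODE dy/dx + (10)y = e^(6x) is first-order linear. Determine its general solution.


P(x) = 10 ⇒ μ = e^(10x).
(μ y)' = e^(16x) ⇒ μ y = e^(16x)/16 + C.
Divide by μ: y = (1/16)e^(6x) + Ce^(-10x).


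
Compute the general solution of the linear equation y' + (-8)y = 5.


P(x) = -8 ⇒ μ = e^(-8x).
(μ y)' = 5e^(-8x) ⇒ μ y = -(5/8)e^(-8x) + C.
Divide by μ: y = -5/8 + Ce^(8x).


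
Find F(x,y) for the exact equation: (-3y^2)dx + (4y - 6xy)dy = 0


Check exactness: ∂M/∂y = -6y and ∂N/∂x = -6y; equal, so the equation is exact.
Integrate M with respect to x (treating y as constant): ∫M dx = -3xy^2 + h(y).
Differentiate w.r.t. y and set equal to N: the x-dependent terms already match, leaving h'(y) = 4y. Integrate: h(y) = 2y^2.
So F(x,y) = 2y^2 - 3xy^2.
General solution: 2y^2 - 3xy^2 = C.


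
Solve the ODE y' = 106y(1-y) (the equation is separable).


Separate: dy/[y(1-y)] = 106 dx.
Partial fractions: 1/[y(1-y)] = 1/y + 1/(1-y).
Integrate: ln|y/(1-y)| = 106x + C₀.
Solve for y: y = 1/(1 + Ce^(-106x)).


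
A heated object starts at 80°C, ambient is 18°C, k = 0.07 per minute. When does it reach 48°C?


From T(t) = T_a + (T₀ - T_a)e^(-kt), set T(t) = 48:
(48 - 18) / (80 - 18) = e^(-0.07t), so t = -ln(0.484)/0.07 ≈ 10.4 minutes.


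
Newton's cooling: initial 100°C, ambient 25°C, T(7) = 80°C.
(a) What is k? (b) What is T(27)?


Newton's law: T(t) = T_a + (T₀ - T_a)e^(-kt).
(a) Use T(7) = 80: (80 - 25)/(100 - 25) = e^(-k·7), so k = -ln(0.733)/7 ≈ 0.0443.
(b) Apply k to t = 27: T(27) = 25 + (75)e^(-1.196) ≈ 47.7°C.


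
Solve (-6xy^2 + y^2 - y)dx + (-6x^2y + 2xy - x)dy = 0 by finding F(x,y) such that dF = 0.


Check exactness: ∂M/∂y = -12xy + 2y - 1 and ∂N/∂x = -12xy + 2y - 1; equal, so the equation is exact.
Integrate M with respect to x (treating y as constant): ∫M dx = -3x^2y^2 + xy^2 - xy + h(y).
Differentiate w.r.t. y and set equal to N: all terms match, so h'(y) = 0 and h is a constant absorbed into C.
General solution: -3x^2y^2 + xy^2 - xy = C.


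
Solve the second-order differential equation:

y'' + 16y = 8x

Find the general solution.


Homogeneous: r² + 16 = 0 ⇒ r = ±4i, y_h = C₁cos(4x) + C₂sin(4x).
Polynomial forcing; try y_p = Ax + B. Then y_p'' + 16 y_p = 16(Ax + B) = 8x, so B = 0 and A = 1/2.
General solution: y = C₁cos(4x) + C₂sin(4x) + (1/2)x.


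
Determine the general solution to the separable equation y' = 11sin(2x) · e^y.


Separate: e^(-y) dy = 11sin(2x) dx.
Integrate: -e^(-y) = -(11/2)cos(2x) + C₀.
Rearrange: e^(-y) = (11/2)cos(2x) + C.


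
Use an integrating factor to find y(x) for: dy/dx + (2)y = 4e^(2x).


P(x) = 2 ⇒ μ = e^(2x).
(μ y)' = 4e^(4x) ⇒ μ y = (4/4)e^(4x) + C.
Divide by μ: y = e^(2x) + Ce^(-2x).


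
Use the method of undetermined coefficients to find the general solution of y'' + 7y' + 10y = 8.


Characteristic roots of r² + 7r + 10 = 0 are -2, -5.
y_h = C₁e^(-2x) + C₂e^(-5x).
Constant forcing; try y_p = A. Then 10A = 8 ⇒ A = 4/5.
General solution: y = C₁e^(-2x) + C₂e^(-5x) + 4/5.


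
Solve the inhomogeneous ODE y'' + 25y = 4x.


Homogeneous: r² + 25 = 0 ⇒ r = ±5i, y_h = C₁cos(5x) + C₂sin(5x).
Polynomial forcing; try y_p = Ax + B. Then y_p'' + 25 y_p = 25(Ax + B) = 4x, so B = 0 and A = 4/25.
General solution: y = C₁cos(5x) + C₂sin(5x) + (4/25)x.


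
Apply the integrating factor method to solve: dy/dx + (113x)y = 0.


P(x) = 113x ⇒ μ = e^((113/2)x²).
Q(x) = 0 so μ y is constant: y = Ce^(-(113/2)x²).


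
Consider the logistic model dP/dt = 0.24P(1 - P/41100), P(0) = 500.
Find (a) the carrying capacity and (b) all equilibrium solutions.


Logistic ODE dP/dt = 0.24P(1 - P/41100) has equilibria where dP/dt = 0, i.e. P = 0 or P = 41100.
The coefficient (1 - P/K) = 0 when P = K, identifying K = 41100 as the carrying capacity.
(a) K = 41100; (b) equilibria P = 0 and P = 41100.


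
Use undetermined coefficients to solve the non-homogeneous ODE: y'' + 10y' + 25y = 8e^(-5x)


Characteristic polynomial (r + 5)² = 0; repeated root r = -5.
y_h = (C₁ + C₂x)e^(-5x). Forcing matches the repeated root (resonance), so try y_p = Ax² e^(-5x).
Substitute and solve for A: 2A = 8, so A = 4.
General solution: y = (C₁ + C₂x + 4x²)e^(-5x).


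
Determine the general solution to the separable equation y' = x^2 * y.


Separate variables: dy/y = x^2 dx.
Integrate: ln|y| = (1/3)x^3 + C₀.
Exponentiate: y = Ce^((1/3)x^3).


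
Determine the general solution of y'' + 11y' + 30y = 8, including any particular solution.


Characteristic roots of r² + 11r + 30 = 0 are -5, -6.
y_h = C₁e^(-5x) + C₂e^(-6x).
Constant forcing; try y_p = A. Then 30A = 8 ⇒ A = 4/15.
General solution: y = C₁e^(-5x) + C₂e^(-6x) + 4/15.


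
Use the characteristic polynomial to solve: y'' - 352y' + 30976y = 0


Characteristic equation: r² - 352r + 30976 = 0, i.e. (r - 176)² = 0.
Repeated root r = 176; include an x factor for the second linearly independent solution.
General solution: y = (C₁ + C₂x)e^(176x).


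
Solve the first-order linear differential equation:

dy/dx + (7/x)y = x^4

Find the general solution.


P(x) = 7/x ⇒ μ = x^7.
(x^7 y)' = x^7·x^4 = x^11.
Integrate: x^7 y = x^12/(12) + C.
Solve for y: y = (1/12)x^5 + C/x^7.


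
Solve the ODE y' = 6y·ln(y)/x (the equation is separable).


Separate: dy/[y ln(y)] = 6 dx/x.
Substitute u = ln(y): du/u = 6 dx/x.
Integrate: ln|ln(y)| = 6ln|x| + C₀, hence ln(y) = C·x^6.


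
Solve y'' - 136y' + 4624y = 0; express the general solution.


Characteristic equation: r² - 136r + 4624 = 0, i.e. (r - 68)² = 0.
Repeated root r = 68; include an x factor for the second linearly independent solution.
General solution: y = (C₁ + C₂x)e^(68x).


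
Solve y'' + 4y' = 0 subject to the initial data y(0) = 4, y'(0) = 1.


Characteristic roots of r² + 4r = 0 are -4, 0.
General solution y = c₁ e^(-4x) + c₂.
Apply y(0) = 4: c₁ + c₂ = 4. Apply y'(0) = 1: -4 c₁ + 0 c₂ = 1.
Solve: c₁ = -1/4, c₂ = 17/4.
Particular solution: y = -(1/4)e^(-4x) + 17/4.


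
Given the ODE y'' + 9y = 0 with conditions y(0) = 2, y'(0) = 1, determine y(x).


Characteristic roots of r² + 9 = 0 are ±3i, so y = C₁cos(3x) + C₂sin(3x).
Apply y(0) = 2: C₁ = 2. Differentiate and apply y'(0) = 1: 3·C₂ = 1, so C₂ = 1/3.
Particular solution: y = 2cos(3x) + (1/3)sin(3x).


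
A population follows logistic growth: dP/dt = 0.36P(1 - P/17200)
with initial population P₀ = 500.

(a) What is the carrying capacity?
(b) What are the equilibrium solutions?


Logistic ODE dP/dt = 0.36P(1 - P/17200) has equilibria where dP/dt = 0, i.e. P = 0 or P = 17200.
The coefficient (1 - P/K) = 0 when P = K, identifying K = 17200 as the carrying capacity.
(a) K = 17200; (b) equilibria P = 0 and P = 17200.


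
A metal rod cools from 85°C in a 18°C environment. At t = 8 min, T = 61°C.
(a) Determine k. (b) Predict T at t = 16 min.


Newton's law: T(t) = T_a + (T₀ - T_a)e^(-kt).
(a) Use T(8) = 61: (61 - 18)/(85 - 18) = e^(-k·8), so k = -ln(0.642)/8 ≈ 0.0554.
(b) Apply k to t = 16: T(16) = 18 + (67)e^(-0.887) ≈ 45.6°C.


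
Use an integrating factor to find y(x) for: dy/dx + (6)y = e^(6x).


P(x) = 6 ⇒ μ = e^(6x).
(μ y)' = e^(12x) ⇒ μ y = (1/12)e^(12x) + C.
Divide by μ: y = (1/12)e^(6x) + Ce^(-6x).


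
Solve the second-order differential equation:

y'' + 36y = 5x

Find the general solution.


Homogeneous: r² + 36 = 0 ⇒ r = ±6i, y_h = C₁cos(6x) + C₂sin(6x).
Polynomial forcing; try y_p = Ax + B. Then y_p'' + 36 y_p = 36(Ax + B) = 5x, so B = 0 and A = 5/36.
General solution: y = C₁cos(6x) + C₂sin(6x) + (5/36)x.


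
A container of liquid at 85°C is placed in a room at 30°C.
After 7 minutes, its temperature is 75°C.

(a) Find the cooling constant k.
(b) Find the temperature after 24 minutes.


Newton's law: T(t) = T_a + (T₀ - T_a)e^(-kt).
(a) Use T(7) = 75: (75 - 30)/(85 - 30) = e^(-k·7), so k = -ln(0.818)/7 ≈ 0.0287.
(b) Apply k to t = 24: T(24) = 30 + (55)e^(-0.688) ≈ 57.6°C.


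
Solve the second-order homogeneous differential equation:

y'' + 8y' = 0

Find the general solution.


Characteristic equation: r² + 8r = 0.
Factor: (r + 8)(r - 0) = 0 ⇒ r = -8, 0 (distinct real).
General solution: y = C₁e^(-8x) + C₂.


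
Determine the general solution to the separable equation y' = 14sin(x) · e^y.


Separate: e^(-y) dy = 14sin(x) dx.
Integrate: -e^(-y) = -14cos(x) + C₀.
Rearrange: e^(-y) = 14cos(x) + C.


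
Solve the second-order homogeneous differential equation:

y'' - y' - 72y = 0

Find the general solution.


Characteristic equation: r² - r - 72 = 0.
Factor: (r - 9)(r + 8) = 0 ⇒ r = 9, -8 (distinct real).
General solution: y = C₁e^(9x) + C₂e^(-8x).


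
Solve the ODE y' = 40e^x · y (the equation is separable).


Separate variables: dy/y = 40e^x dx.
Integrate: ln|y| = 40e^x + C₀.
Exponentiate: y = Ce^(40e^x).


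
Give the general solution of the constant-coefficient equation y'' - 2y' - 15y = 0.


Characteristic equation: r² - 2r - 15 = 0.
Factor: (r + 3)(r - 5) = 0 ⇒ r = -3, 5 (distinct real).
General solution: y = C₁e^(-3x) + C₂e^(5x).


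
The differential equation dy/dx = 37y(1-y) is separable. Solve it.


Separate: dy/[y(1-y)] = 37 dx.
Partial fractions: 1/[y(1-y)] = 1/y + 1/(1-y).
Integrate: ln|y/(1-y)| = 37x + C₀.
Solve for y: y = 1/(1 + Ce^(-37x)).


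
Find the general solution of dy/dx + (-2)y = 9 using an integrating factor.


P(x) = -2 ⇒ μ = e^(-2x).
(μ y)' = 9e^(-2x) ⇒ μ y = -(9/2)e^(-2x) + C.
Divide by μ: y = -9/2 + Ce^(2x).


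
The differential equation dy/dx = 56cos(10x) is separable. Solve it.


g(y) = 1, so integrate directly: y = ∫ 56cos(10x) dx = (28/5)sin(10x) + C.


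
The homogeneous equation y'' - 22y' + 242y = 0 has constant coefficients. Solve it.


Characteristic equation: r² - 22r + 242 = 0.
Discriminant is negative; roots r = 11 ± 11i (complex conjugate pair).
General solution uses e^(α x)(C₁ cos(β x) + C₂ sin(β x)): y = e^(11x)(C₁cos(11x) + C₂sin(11x)).


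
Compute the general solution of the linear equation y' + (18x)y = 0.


P(x) = 18x ⇒ μ = e^(9x²).
Q(x) = 0 so μ y is constant: y = Ce^(-9x²).


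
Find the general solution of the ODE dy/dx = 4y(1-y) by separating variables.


Separate: dy/[y(1-y)] = 4 dx.
Partial fractions: 1/[y(1-y)] = 1/y + 1/(1-y).
Integrate: ln|y/(1-y)| = 4x + C₀.
Solve for y: y = 1/(1 + Ce^(-4x)).


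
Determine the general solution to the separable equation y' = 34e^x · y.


Separate variables: dy/y = 34e^x dx.
Integrate: ln|y| = 34e^x + C₀.
Exponentiate: y = Ce^(34e^x).


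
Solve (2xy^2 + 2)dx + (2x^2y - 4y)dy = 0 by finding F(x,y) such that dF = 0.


Check exactness: ∂M/∂y = 4xy and ∂N/∂x = 4xy; equal, so the equation is exact.
Integrate M with respect to x (treating y as constant): ∫M dx = x^2y^2 + 2x + h(y).
Differentiate w.r.t. y and set equal to N: the x-dependent terms already match, leaving h'(y) = -4y. Integrate: h(y) = -2y^2.
So F(x,y) = x^2y^2 - 2y^2 + 2x.
General solution: x^2y^2 - 2y^2 + 2x = C.


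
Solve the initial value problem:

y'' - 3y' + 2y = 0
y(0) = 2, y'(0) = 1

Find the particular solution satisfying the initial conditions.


Characteristic roots of r² - 3r + 2 = 0 are 2, 1.
General solution y = c₁ e^(2x) + c₂ e^(x).
Apply y(0) = 2: c₁ + c₂ = 2. Apply y'(0) = 1: 2 c₁ + 1 c₂ = 1.
Solve: c₁ = -1, c₂ = 3.
Particular solution: y = -e^(2x) + 3e^(x).


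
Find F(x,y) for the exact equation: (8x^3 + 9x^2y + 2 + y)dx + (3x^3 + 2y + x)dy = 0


Check exactness: ∂M/∂y = 9x^2 + 1 and ∂N/∂x = 9x^2 + 1; equal, so the equation is exact.
Integrate M with respect to x (treating y as constant): ∫M dx = 2x^4 + 3x^3y + 2x + xy + h(y).
Differentiate w.r.t. y and set equal to N: the x-dependent terms already match, leaving h'(y) = 2y. Integrate: h(y) = y^2.
So F(x,y) = 2x^4 + 3x^3y + 2x + y^2 + xy.
General solution: 2x^4 + 3x^3y + 2x + y^2 + xy = C.


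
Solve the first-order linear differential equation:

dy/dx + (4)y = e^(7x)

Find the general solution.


P(x) = 4 ⇒ μ = e^(4x).
(μ y)' = e^(11x) ⇒ μ y = e^(11x)/11 + C.
Divide by μ: y = (1/11)e^(7x) + Ce^(-4x).


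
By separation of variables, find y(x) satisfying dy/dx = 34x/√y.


Separate: √y dy = 34x dx.
Integrate: (2/3)y^(3/2) = 17x² + C.


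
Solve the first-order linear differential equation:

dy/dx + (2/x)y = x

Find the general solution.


P(x) = 2/x ⇒ μ = x^2.
(x^2 y)' = x^3 ⇒ x^2 y = x^4/(4) + C.
Solve for y: y = (1/4)x^2 + C/x^2.


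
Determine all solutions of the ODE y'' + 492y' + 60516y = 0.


Characteristic equation: r² + 492r + 60516 = 0, i.e. (r + 246)² = 0.
Repeated root r = -246; include an x factor for the second linearly independent solution.
General solution: y = (C₁ + C₂x)e^(-246x).


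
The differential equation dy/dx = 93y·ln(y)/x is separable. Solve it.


Separate: dy/[y ln(y)] = 93 dx/x.
Substitute u = ln(y): du/u = 93 dx/x.
Integrate: ln|ln(y)| = 93ln|x| + C₀, hence ln(y) = C·x^93.


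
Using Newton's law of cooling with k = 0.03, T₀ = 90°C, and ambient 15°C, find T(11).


Newton's law: dT/dt = -k(T - T_a) has solution T(t) = T_a + (T₀ - T_a)e^(-kt).
Plug in T_a = 15, T₀ = 90, k = 0.03, t = 11: T(11) = 15 + (75)e^(-0.33) ≈ 68.9°C.


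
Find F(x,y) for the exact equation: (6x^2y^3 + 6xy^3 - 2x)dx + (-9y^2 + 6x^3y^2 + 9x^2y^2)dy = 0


Check exactness: ∂M/∂y = 18x^2y^2 + 18xy^2 and ∂N/∂x = 18x^2y^2 + 18xy^2; equal, so the equation is exact.
Integrate M with respect to x (treating y as constant): ∫M dx = 2x^3y^3 + 3x^2y^3 - x^2 + h(y).
Differentiate w.r.t. y and set equal to N: the x-dependent terms already match, leaving h'(y) = -9y^2. Integrate: h(y) = -3y^3.
So F(x,y) = -3y^3 + 2x^3y^3 + 3x^2y^3 - x^2.
General solution: -3y^3 + 2x^3y^3 + 3x^2y^3 - x^2 = C.


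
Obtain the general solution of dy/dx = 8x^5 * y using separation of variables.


Separate variables: dy/y = 8x^5 dx.
Integrate: ln|y| = (4/3)x^6 + C₀.
Exponentiate: y = Ce^((4/3)x^6).


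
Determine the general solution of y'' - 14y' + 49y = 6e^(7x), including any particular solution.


Characteristic polynomial (r - 7)² = 0; repeated root r = 7.
y_h = (C₁ + C₂x)e^(7x). Forcing matches the repeated root (resonance), so try y_p = Ax² e^(7x).
Substitute and solve for A: 2A = 6, so A = 3.
General solution: y = (C₁ + C₂x + 3x²)e^(7x).


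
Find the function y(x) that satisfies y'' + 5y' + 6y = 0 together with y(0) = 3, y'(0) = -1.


Characteristic roots of r² + 5r + 6 = 0 are -3, -2.
General solution y = c₁ e^(-3x) + c₂ e^(-2x).
Apply y(0) = 3: c₁ + c₂ = 3. Apply y'(0) = -1: -3 c₁ - 2 c₂ = -1.
Solve: c₁ = -5, c₂ = 8.
Particular solution: y = -5e^(-3x) + 8e^(-2x).


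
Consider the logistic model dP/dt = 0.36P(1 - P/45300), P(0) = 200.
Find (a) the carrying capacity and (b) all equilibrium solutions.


Logistic ODE dP/dt = 0.36P(1 - P/45300) has equilibria where dP/dt = 0, i.e. P = 0 or P = 45300.
The coefficient (1 - P/K) = 0 when P = K, identifying K = 45300 as the carrying capacity.
(a) K = 45300; (b) equilibria P = 0 and P = 45300.


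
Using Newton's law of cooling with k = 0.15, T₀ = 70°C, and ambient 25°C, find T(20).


Newton's law: dT/dt = -k(T - T_a) has solution T(t) = T_a + (T₀ - T_a)e^(-kt).
Plug in T_a = 25, T₀ = 70, k = 0.15, t = 20: T(20) = 25 + (45)e^(-3.00) ≈ 27.2°C.


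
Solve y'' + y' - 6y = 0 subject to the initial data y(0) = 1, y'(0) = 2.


Characteristic roots of r² + r - 6 = 0 are 2, -3.
General solution y = c₁ e^(2x) + c₂ e^(-3x).
Apply y(0) = 1: c₁ + c₂ = 1. Apply y'(0) = 2: 2 c₁ - 3 c₂ = 2.
Solve: c₁ = 1, c₂ = 0.
Particular solution: y = e^(2x) + 0e^(-3x).


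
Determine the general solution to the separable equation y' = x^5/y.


Separate variables: y dy = x^5 dx.
Integrate both sides: y²/2 = (1/6)x^6 + C₀.
Multiply by 2: y² = (1/3)x^6 + C.


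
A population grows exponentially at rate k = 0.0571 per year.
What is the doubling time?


Exponential growth: P(t) = P₀ e^(0.0571t). Set P(t)/P₀ = 2: e^(0.0571t) = 2.
Solve: t = ln(2)/0.0571 ≈ 12.14 years.


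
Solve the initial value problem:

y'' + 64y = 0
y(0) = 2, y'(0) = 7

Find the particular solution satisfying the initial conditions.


Characteristic roots of r² + 64 = 0 are ±8i, so y = C₁cos(8x) + C₂sin(8x).
Apply y(0) = 2: C₁ = 2. Differentiate and apply y'(0) = 7: 8·C₂ = 7, so C₂ = 7/8.
Particular solution: y = 2cos(8x) + (7/8)sin(8x).


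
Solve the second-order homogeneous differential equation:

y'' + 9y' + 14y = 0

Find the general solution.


Characteristic equation: r² + 9r + 14 = 0.
Factor: (r + 7)(r + 2) = 0 ⇒ r = -7, -2 (distinct real).
General solution: y = C₁e^(-7x) + C₂e^(-2x).


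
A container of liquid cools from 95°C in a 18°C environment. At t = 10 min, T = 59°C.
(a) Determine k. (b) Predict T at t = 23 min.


Newton's law: T(t) = T_a + (T₀ - T_a)e^(-kt).
(a) Use T(10) = 59: (59 - 18)/(95 - 18) = e^(-k·10), so k = -ln(0.532)/10 ≈ 0.0630.
(b) Apply k to t = 23: T(23) = 18 + (77)e^(-1.450) ≈ 36.1°C.


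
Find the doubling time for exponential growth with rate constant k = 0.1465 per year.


Exponential growth: P(t) = P₀ e^(0.1465t). Set P(t)/P₀ = 2: e^(0.1465t) = 2.
Solve: t = ln(2)/0.1465 ≈ 4.73 years.


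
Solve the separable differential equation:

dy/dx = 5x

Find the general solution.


Integrate both sides with respect to x: y = ∫ 5x dx = (5/2)x^2 + C.


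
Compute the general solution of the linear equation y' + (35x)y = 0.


P(x) = 35x ⇒ μ = e^((35/2)x²).
Q(x) = 0 so μ y is constant: y = Ce^(-(35/2)x²).


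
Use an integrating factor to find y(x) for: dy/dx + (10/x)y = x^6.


P(x) = 10/x ⇒ μ = x^10.
(x^10 y)' = x^10·x^6 = x^16.
Integrate: x^10 y = x^17/(17) + C.
Solve for y: y = (1/17)x^7 + C/x^10.


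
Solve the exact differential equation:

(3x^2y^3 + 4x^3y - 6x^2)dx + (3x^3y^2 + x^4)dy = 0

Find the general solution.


Check exactness: ∂M/∂y = 9x^2y^2 + 4x^3 and ∂N/∂x = 9x^2y^2 + 4x^3; equal, so the equation is exact.
Integrate M with respect to x (treating y as constant): ∫M dx = x^3y^3 + x^4y - 2x^3 + h(y).
Differentiate w.r.t. y and set equal to N: all terms match, so h'(y) = 0 and h is a constant absorbed into C.
General solution: x^3y^3 + x^4y - 2x^3 = C.


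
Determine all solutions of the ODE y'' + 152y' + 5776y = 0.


Characteristic equation: r² + 152r + 5776 = 0, i.e. (r + 76)² = 0.
Repeated root r = -76; include an x factor for the second linearly independent solution.
General solution: y = (C₁ + C₂x)e^(-76x).


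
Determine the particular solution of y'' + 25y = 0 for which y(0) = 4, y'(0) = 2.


Characteristic roots of r² + 25 = 0 are ±5i, so y = C₁cos(5x) + C₂sin(5x).
Apply y(0) = 4: C₁ = 4. Differentiate and apply y'(0) = 2: 5·C₂ = 2, so C₂ = 2/5.
Particular solution: y = 4cos(5x) + (2/5)sin(5x).


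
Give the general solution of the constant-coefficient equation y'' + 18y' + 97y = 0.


Characteristic equation: r² + 18r + 97 = 0.
Discriminant is negative; roots r = -9 ± 4i (complex conjugate pair).
General solution uses e^(α x)(C₁ cos(β x) + C₂ sin(β x)): y = e^(-9x)(C₁cos(4x) + C₂sin(4x)).


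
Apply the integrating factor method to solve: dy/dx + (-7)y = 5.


P(x) = -7 ⇒ μ = e^(-7x).
(μ y)' = 5e^(-7x) ⇒ μ y = -(5/7)e^(-7x) + C.
Divide by μ: y = -5/7 + Ce^(7x).


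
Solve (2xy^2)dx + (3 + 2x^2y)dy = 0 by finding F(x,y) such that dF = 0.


Check exactness: ∂M/∂y = 4xy and ∂N/∂x = 4xy; equal, so the equation is exact.
Integrate M with respect to x (treating y as constant): ∫M dx = x^2y^2 + h(y).
Differentiate w.r.t. y and set equal to N: the x-dependent terms already match, leaving h'(y) = 3. Integrate: h(y) = 3y.
So F(x,y) = 3y + x^2y^2.
General solution: 3y + x^2y^2 = C.


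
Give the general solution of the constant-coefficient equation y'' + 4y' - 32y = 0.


Characteristic equation: r² + 4r - 32 = 0.
Factor: (r + 8)(r - 4) = 0 ⇒ r = -8, 4 (distinct real).
General solution: y = C₁e^(-8x) + C₂e^(4x).


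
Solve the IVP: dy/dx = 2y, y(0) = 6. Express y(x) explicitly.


General solution of y' = 2y is y = Ce^(2x).
Apply y(0) = 6: C = 6.
Particular solution: y = 6e^(2x).


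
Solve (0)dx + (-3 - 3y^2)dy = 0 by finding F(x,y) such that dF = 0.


Check exactness: ∂M/∂y = 0 and ∂N/∂x = 0; equal, so the equation is exact.
Integrate M with respect to x (treating y as constant): ∫M dx = 0 + h(y).
Differentiate w.r.t. y and set equal to N: the x-dependent terms already match, leaving h'(y) = -3 - 3y^2. Integrate: h(y) = -3y - y^3.
So F(x,y) = -3y - y^3.
General solution: -3y - y^3 = C.


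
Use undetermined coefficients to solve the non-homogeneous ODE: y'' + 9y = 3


Homogeneous part: r² + 9 = 0 ⇒ r = ±3i, so y_h = C₁cos(3x) + C₂sin(3x).
Try constant y_p = A; plug in: 9A = 3 ⇒ A = 1/3.
General solution: y = C₁cos(3x) + C₂sin(3x) + 1/3.


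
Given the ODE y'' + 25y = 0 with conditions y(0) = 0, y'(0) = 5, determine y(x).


Characteristic roots of r² + 25 = 0 are ±5i, so y = C₁cos(5x) + C₂sin(5x).
Apply y(0) = 0: C₁ = 0. Differentiate and apply y'(0) = 5: 5·C₂ = 5, so C₂ = 1.
Particular solution: y = sin(5x).


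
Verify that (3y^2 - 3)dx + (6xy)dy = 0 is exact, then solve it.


Check exactness: ∂M/∂y = 6y and ∂N/∂x = 6y; equal, so the equation is exact.
Integrate M with respect to x (treating y as constant): ∫M dx = 3xy^2 - 3x + h(y).
Differentiate w.r.t. y and set equal to N: all terms match, so h'(y) = 0 and h is a constant absorbed into C.
General solution: 3xy^2 - 3x = C.


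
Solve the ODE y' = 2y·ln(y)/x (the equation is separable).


Separate: dy/[y ln(y)] = 2 dx/x.
Substitute u = ln(y): du/u = 2 dx/x.
Integrate: ln|ln(y)| = 2ln|x| + C₀, hence ln(y) = C·x^2.


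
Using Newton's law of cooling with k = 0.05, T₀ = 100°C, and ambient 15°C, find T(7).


Newton's law: dT/dt = -k(T - T_a) has solution T(t) = T_a + (T₀ - T_a)e^(-kt).
Plug in T_a = 15, T₀ = 100, k = 0.05, t = 7: T(7) = 15 + (85)e^(-0.35) ≈ 74.9°C.


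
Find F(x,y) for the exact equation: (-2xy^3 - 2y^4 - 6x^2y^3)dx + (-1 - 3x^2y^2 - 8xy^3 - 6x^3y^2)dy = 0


Check exactness: ∂M/∂y = -6xy^2 - 8y^3 - 18x^2y^2 and ∂N/∂x = -6xy^2 - 8y^3 - 18x^2y^2; equal, so the equation is exact.
Integrate M with respect to x (treating y as constant): ∫M dx = -x^2y^3 - 2xy^4 - 2x^3y^3 + h(y).
Differentiate w.r.t. y and set equal to N: the x-dependent terms already match, leaving h'(y) = -1. Integrate: h(y) = -y.
So F(x,y) = -y - x^2y^3 - 2xy^4 - 2x^3y^3.
General solution: -y - x^2y^3 - 2xy^4 - 2x^3y^3 = C.


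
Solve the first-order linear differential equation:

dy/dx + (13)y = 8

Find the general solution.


P(x) = 13, Q(x) = 8; integrating factor μ = e^(13x).
(μ y)' = 8e^(13x) ⇒ μ y = (8/13)e^(13x) + C.
Divide by μ: y = 8/13 + Ce^(-13x).


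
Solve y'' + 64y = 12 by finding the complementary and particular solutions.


Homogeneous part: r² + 64 = 0 ⇒ r = ±8i, so y_h = C₁cos(8x) + C₂sin(8x).
Try constant y_p = A; plug in: 64A = 12 ⇒ A = 3/16.
General solution: y = C₁cos(8x) + C₂sin(8x) + 3/16.


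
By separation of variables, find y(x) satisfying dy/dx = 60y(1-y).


Separate: dy/[y(1-y)] = 60 dx.
Partial fractions: 1/[y(1-y)] = 1/y + 1/(1-y).
Integrate: ln|y/(1-y)| = 60x + C₀.
Solve for y: y = 1/(1 + Ce^(-60x)).


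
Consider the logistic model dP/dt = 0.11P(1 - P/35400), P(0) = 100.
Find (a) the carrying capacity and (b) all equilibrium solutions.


Logistic ODE dP/dt = 0.11P(1 - P/35400) has equilibria where dP/dt = 0, i.e. P = 0 or P = 35400.
The coefficient (1 - P/K) = 0 when P = K, identifying K = 35400 as the carrying capacity.
(a) K = 35400; (b) equilibria P = 0 and P = 35400.


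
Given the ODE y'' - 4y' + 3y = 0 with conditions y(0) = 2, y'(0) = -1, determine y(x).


Characteristic roots of r² - 4r + 3 = 0 are 1, 3.
General solution y = c₁ e^(x) + c₂ e^(3x).
Apply y(0) = 2: c₁ + c₂ = 2. Apply y'(0) = -1: 1 c₁ + 3 c₂ = -1.
Solve: c₁ = 7/2, c₂ = -3/2.
Particular solution: y = (7/2)e^(x) - (3/2)e^(3x).


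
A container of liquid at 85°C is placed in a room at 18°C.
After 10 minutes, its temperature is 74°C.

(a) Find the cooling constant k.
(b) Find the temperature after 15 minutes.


Newton's law: T(t) = T_a + (T₀ - T_a)e^(-kt).
(a) Use T(10) = 74: (74 - 18)/(85 - 18) = e^(-k·10), so k = -ln(0.836)/10 ≈ 0.0179.
(b) Apply k to t = 15: T(15) = 18 + (67)e^(-0.269) ≈ 69.2°C.


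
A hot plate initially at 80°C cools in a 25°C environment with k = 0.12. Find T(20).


Newton's law: dT/dt = -k(T - T_a) has solution T(t) = T_a + (T₀ - T_a)e^(-kt).
Plug in T_a = 25, T₀ = 80, k = 0.12, t = 20: T(20) = 25 + (55)e^(-2.40) ≈ 30.0°C.


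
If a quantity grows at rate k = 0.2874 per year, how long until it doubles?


Exponential growth: P(t) = P₀ e^(0.2874t). Set P(t)/P₀ = 2: e^(0.2874t) = 2.
Solve: t = ln(2)/0.2874 ≈ 2.41 years.


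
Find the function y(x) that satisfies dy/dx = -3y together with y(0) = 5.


General solution of y' = -3y is y = Ce^(-3x).
Apply y(0) = 5: C = 5.
Particular solution: y = 5e^(-3x).


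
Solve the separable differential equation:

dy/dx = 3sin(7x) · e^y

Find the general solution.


Separate: e^(-y) dy = 3sin(7x) dx.
Integrate: -e^(-y) = -(3/7)cos(7x) + C₀.
Rearrange: e^(-y) = (3/7)cos(7x) + C.


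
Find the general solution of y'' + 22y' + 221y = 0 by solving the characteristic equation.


Characteristic equation: r² + 22r + 221 = 0.
Discriminant is negative; roots r = -11 ± 10i (complex conjugate pair).
General solution uses e^(α x)(C₁ cos(β x) + C₂ sin(β x)): y = e^(-11x)(C₁cos(10x) + C₂sin(10x)).


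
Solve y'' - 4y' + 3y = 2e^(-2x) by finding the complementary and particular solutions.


Characteristic roots of r² - 4r + 3 = 0 are 3, 1.
y_h = C₁e^(3x) + C₂e^(x).
Forcing exponent -2 is not a characteristic root; try y_p = Ae^(-2x).
Substitute: A·(4 + (-4)·-2 + (3)) = A·15 = 2, so A = 2/15.
General solution: y = C₁e^(3x) + C₂e^(x) + (2/15)e^(-2x).


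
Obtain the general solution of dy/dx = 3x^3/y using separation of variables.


Separate variables: y dy = 3x^3 dx.
Integrate both sides: y²/2 = (3/4)x^4 + C₀.
Multiply by 2: y² = (3/2)x^4 + C.


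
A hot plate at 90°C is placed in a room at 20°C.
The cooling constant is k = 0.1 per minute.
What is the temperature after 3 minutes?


Newton's law: dT/dt = -k(T - T_a) has solution T(t) = T_a + (T₀ - T_a)e^(-kt).
Plug in T_a = 20, T₀ = 90, k = 0.1, t = 3: T(3) = 20 + (70)e^(-0.30) ≈ 71.9°C.


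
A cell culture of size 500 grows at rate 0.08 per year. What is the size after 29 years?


The ODE dP/dt = 0.08P has solution P(t) = P(0)e^(0.08t).
Substitute P(0) = 500 and t = 29: P(29) = 500 e^(2.32) ≈ 5088.


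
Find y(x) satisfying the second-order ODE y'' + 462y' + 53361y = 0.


Characteristic equation: r² + 462r + 53361 = 0, i.e. (r + 231)² = 0.
Repeated root r = -231; include an x factor for the second linearly independent solution.
General solution: y = (C₁ + C₂x)e^(-231x).


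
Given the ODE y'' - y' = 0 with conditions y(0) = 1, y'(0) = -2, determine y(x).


Characteristic roots of r² - r = 0 are 0, 1.
General solution y = c₁ + c₂ e^(x).
Apply y(0) = 1: c₁ + c₂ = 1. Apply y'(0) = -2: 0 c₁ + 1 c₂ = -2.
Solve: c₁ = 3, c₂ = -2.
Particular solution: y = 3 - 2e^(x).


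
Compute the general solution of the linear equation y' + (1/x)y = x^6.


P(x) = 1/x ⇒ μ = x^1.
(x^1 y)' = x^1·x^6 = x^7.
Integrate: x^1 y = x^8/(8) + C.
Solve for y: y = (1/8)x^7 + C/x^1.


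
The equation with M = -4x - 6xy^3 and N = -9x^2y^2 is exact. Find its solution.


Check exactness: ∂M/∂y = -18xy^2 and ∂N/∂x = -18xy^2; equal, so the equation is exact.
Integrate M with respect to x (treating y as constant): ∫M dx = -2x^2 - 3x^2y^3 + h(y).
Differentiate w.r.t. y and set equal to N: all terms match, so h'(y) = 0 and h is a constant absorbed into C.
General solution: -2x^2 - 3x^2y^3 = C.


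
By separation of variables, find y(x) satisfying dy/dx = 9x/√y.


Separate: √y dy = 9x dx.
Integrate: (2/3)y^(3/2) = (9/2)x² + C.


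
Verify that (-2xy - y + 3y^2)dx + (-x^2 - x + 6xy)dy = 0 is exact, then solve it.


Check exactness: ∂M/∂y = -2x - 1 + 6y and ∂N/∂x = -2x - 1 + 6y; equal, so the equation is exact.
Integrate M with respect to x (treating y as constant): ∫M dx = -x^2y - xy + 3xy^2 + h(y).
Differentiate w.r.t. y and set equal to N: all terms match, so h'(y) = 0 and h is a constant absorbed into C.
General solution: -x^2y - xy + 3xy^2 = C.


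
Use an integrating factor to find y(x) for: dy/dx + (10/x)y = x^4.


P(x) = 10/x ⇒ μ = x^10.
(x^10 y)' = x^10·x^4 = x^14.
Integrate: x^10 y = x^15/(15) + C.
Solve for y: y = (1/15)x^5 + C/x^10.


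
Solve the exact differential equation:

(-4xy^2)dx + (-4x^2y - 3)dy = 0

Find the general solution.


Check exactness: ∂M/∂y = -8xy and ∂N/∂x = -8xy; equal, so the equation is exact.
Integrate M with respect to x (treating y as constant): ∫M dx = -2x^2y^2 + h(y).
Differentiate w.r.t. y and set equal to N: the x-dependent terms already match, leaving h'(y) = -3. Integrate: h(y) = -3y.
So F(x,y) = -2x^2y^2 - 3y.
General solution: -2x^2y^2 - 3y = C.


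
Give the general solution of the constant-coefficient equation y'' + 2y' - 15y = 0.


Characteristic equation: r² + 2r - 15 = 0.
Factor: (r - 3)(r + 5) = 0 ⇒ r = 3, -5 (distinct real).
General solution: y = C₁e^(3x) + C₂e^(-5x).


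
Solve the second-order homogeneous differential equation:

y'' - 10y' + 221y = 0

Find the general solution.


Characteristic equation: r² - 10r + 221 = 0.
Discriminant is negative; roots r = 5 ± 14i (complex conjugate pair).
General solution uses e^(α x)(C₁ cos(β x) + C₂ sin(β x)): y = e^(5x)(C₁cos(14x) + C₂sin(14x)).


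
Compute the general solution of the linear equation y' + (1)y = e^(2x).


P(x) = 1 ⇒ μ = e^(x).
(μ y)' = e^(3x) ⇒ μ y = e^(3x)/3 + C.
Divide by μ: y = (1/3)e^(2x) + Ce^(-x).


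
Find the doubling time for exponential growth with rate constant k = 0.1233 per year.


Exponential growth: P(t) = P₀ e^(0.1233t). Set P(t)/P₀ = 2: e^(0.1233t) = 2.
Solve: t = ln(2)/0.1233 ≈ 5.62 years.


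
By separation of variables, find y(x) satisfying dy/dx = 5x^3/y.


Separate variables: y dy = 5x^3 dx.
Integrate both sides: y²/2 = (5/4)x^4 + C₀.
Multiply by 2: y² = (5/2)x^4 + C.


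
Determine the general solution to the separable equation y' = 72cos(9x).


g(y) = 1, so integrate directly: y = ∫ 72cos(9x) dx = 8sin(9x) + C.


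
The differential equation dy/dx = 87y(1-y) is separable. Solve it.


Separate: dy/[y(1-y)] = 87 dx.
Partial fractions: 1/[y(1-y)] = 1/y + 1/(1-y).
Integrate: ln|y/(1-y)| = 87x + C₀.
Solve for y: y = 1/(1 + Ce^(-87x)).


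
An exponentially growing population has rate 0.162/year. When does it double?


Exponential growth: P(t) = P₀ e^(0.162t). Set P(t)/P₀ = 2: e^(0.162t) = 2.
Solve: t = ln(2)/0.162 ≈ 4.28 years.


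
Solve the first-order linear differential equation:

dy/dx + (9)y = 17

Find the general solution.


P(x) = 9, Q(x) = 17; integrating factor μ = e^(9x).
(μ y)' = 17e^(9x) ⇒ μ y = (17/9)e^(9x) + C.
Divide by μ: y = 17/9 + Ce^(-9x).


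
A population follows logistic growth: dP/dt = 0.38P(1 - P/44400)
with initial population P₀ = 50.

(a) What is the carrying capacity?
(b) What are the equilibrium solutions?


Logistic ODE dP/dt = 0.38P(1 - P/44400) has equilibria where dP/dt = 0, i.e. P = 0 or P = 44400.
The coefficient (1 - P/K) = 0 when P = K, identifying K = 44400 as the carrying capacity.
(a) K = 44400; (b) equilibria P = 0 and P = 44400.


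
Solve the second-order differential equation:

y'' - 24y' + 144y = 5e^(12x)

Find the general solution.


Characteristic polynomial (r - 12)² = 0; repeated root r = 12.
y_h = (C₁ + C₂x)e^(12x). Forcing matches the repeated root (resonance), so try y_p = Ax² e^(12x).
Substitute and solve for A: 2A = 5, so A = 5/2.
General solution: y = (C₁ + C₂x + (5/2)x²)e^(12x).


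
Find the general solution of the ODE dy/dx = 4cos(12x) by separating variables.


g(y) = 1, so integrate directly: y = ∫ 4cos(12x) dx = (1/3)sin(12x) + C.


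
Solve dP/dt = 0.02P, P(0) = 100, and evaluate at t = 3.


The ODE dP/dt = 0.02P has solution P(t) = P(0)e^(0.02t).
Substitute P(0) = 100 and t = 3: P(3) = 100 e^(0.06) ≈ 106.


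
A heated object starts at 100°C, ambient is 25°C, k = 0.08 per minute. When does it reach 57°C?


From T(t) = T_a + (T₀ - T_a)e^(-kt), set T(t) = 57:
(57 - 25) / (100 - 25) = e^(-0.08t), so t = -ln(0.427)/0.08 ≈ 10.6 minutes.


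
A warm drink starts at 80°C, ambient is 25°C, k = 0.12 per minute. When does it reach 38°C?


From T(t) = T_a + (T₀ - T_a)e^(-kt), set T(t) = 38:
(38 - 25) / (80 - 25) = e^(-0.12t), so t = -ln(0.236)/0.12 ≈ 12.0 minutes.


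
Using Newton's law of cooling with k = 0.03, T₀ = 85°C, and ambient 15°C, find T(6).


Newton's law: dT/dt = -k(T - T_a) has solution T(t) = T_a + (T₀ - T_a)e^(-kt).
Plug in T_a = 15, T₀ = 85, k = 0.03, t = 6: T(6) = 15 + (70)e^(-0.18) ≈ 73.5°C.


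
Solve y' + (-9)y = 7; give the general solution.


P(x) = -9 ⇒ μ = e^(-9x).
(μ y)' = 7e^(-9x) ⇒ μ y = -(7/9)e^(-9x) + C.
Divide by μ: y = -7/9 + Ce^(9x).


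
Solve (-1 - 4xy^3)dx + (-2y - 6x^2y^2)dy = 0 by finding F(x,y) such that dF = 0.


Check exactness: ∂M/∂y = -12xy^2 and ∂N/∂x = -12xy^2; equal, so the equation is exact.
Integrate M with respect to x (treating y as constant): ∫M dx = -x - 2x^2y^3 + h(y).
Differentiate w.r.t. y and set equal to N: the x-dependent terms already match, leaving h'(y) = -2y. Integrate: h(y) = -y^2.
So F(x,y) = -x - y^2 - 2x^2y^3.
General solution: -x - y^2 - 2x^2y^3 = C.


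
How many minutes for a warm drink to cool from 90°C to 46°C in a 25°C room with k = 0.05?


From T(t) = T_a + (T₀ - T_a)e^(-kt), set T(t) = 46:
(46 - 25) / (90 - 25) = e^(-0.05t), so t = -ln(0.323)/0.05 ≈ 22.6 minutes.


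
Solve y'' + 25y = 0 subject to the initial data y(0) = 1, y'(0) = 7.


Characteristic roots of r² + 25 = 0 are ±5i, so y = C₁cos(5x) + C₂sin(5x).
Apply y(0) = 1: C₁ = 1. Differentiate and apply y'(0) = 7: 5·C₂ = 7, so C₂ = 7/5.
Particular solution: y = cos(5x) + (7/5)sin(5x).


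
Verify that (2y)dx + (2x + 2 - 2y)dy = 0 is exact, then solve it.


Check exactness: ∂M/∂y = 2 and ∂N/∂x = 2; equal, so the equation is exact.
Integrate M with respect to x (treating y as constant): ∫M dx = 2xy + h(y).
Differentiate w.r.t. y and set equal to N: the x-dependent terms already match, leaving h'(y) = 2 - 2y. Integrate: h(y) = 2y - y^2.
So F(x,y) = 2xy + 2y - y^2.
General solution: 2xy + 2y - y^2 = C.


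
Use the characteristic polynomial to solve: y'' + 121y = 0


Characteristic equation: r² + 121 = 0.
Discriminant is negative; roots r = 0 ± 11i (complex conjugate pair).
General solution uses e^(α x)(C₁ cos(β x) + C₂ sin(β x)): y = C₁cos(11x) + C₂sin(11x).


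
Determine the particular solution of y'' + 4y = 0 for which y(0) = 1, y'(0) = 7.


Characteristic roots of r² + 4 = 0 are ±2i, so y = C₁cos(2x) + C₂sin(2x).
Apply y(0) = 1: C₁ = 1. Differentiate and apply y'(0) = 7: 2·C₂ = 7, so C₂ = 7/2.
Particular solution: y = cos(2x) + (7/2)sin(2x).


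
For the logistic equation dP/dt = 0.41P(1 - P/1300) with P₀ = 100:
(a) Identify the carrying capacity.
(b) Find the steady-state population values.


Logistic ODE dP/dt = 0.41P(1 - P/1300) has equilibria where dP/dt = 0, i.e. P = 0 or P = 1300.
The coefficient (1 - P/K) = 0 when P = K, identifying K = 1300 as the carrying capacity.
(a) K = 1300; (b) equilibria P = 0 and P = 1300.


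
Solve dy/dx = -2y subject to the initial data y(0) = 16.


General solution of y' = -2y is y = Ce^(-2x).
Apply y(0) = 16: C = 16.
Particular solution: y = 16e^(-2x).


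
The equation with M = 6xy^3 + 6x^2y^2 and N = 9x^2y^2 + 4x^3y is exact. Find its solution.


Check exactness: ∂M/∂y = 18xy^2 + 12x^2y and ∂N/∂x = 18xy^2 + 12x^2y; equal, so the equation is exact.
Integrate M with respect to x (treating y as constant): ∫M dx = 3x^2y^3 + 2x^3y^2 + h(y).
Differentiate w.r.t. y and set equal to N: all terms match, so h'(y) = 0 and h is a constant absorbed into C.
General solution: 3x^2y^3 + 2x^3y^2 = C.
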